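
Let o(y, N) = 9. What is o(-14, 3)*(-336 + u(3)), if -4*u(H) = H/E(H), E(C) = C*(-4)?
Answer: -48375/16 ≈ -3023.4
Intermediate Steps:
E(C) = -4*C
u(H) = 1/16 (u(H) = -H/(4*((-4*H))) = -H*(-1/(4*H))/4 = -¼*(-¼) = 1/16)
o(-14, 3)*(-336 + u(3)) = 9*(-336 + 1/16) = 9*(-5375/16) = -48375/16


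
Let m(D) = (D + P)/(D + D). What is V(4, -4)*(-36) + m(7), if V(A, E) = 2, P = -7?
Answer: -72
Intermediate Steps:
m(D) = (-7 + D)/(2*D) (m(D) = (D - 7)/(D + D) = (-7 + D)/((2*D)) = (-7 + D)*(1/(2*D)) = (-7 + D)/(2*D))
V(4, -4)*(-36) + m(7) = 2*(-36) + (1/2)*(-7 + 7)/7 = -72 + (1/2)*(1/7)*0 = -72 + 0 = -72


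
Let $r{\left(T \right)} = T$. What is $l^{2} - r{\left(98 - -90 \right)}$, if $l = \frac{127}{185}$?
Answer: $- \frac{6418171}{34225} \approx -187.53$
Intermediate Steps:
$l = \frac{127}{185}$ ($l = 127 \cdot \frac{1}{185} = \frac{127}{185} \approx 0.68649$)
$l^{2} - r{\left(98 - -90 \right)} = \left(\frac{127}{185}\right)^{2} - \left(98 - -90\right) = \frac{16129}{34225} - \left(98 + 90\right) = \frac{16129}{34225} - 188 = - \frac{6418171}{34225}$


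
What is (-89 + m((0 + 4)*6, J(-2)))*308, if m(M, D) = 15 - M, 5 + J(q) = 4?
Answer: -30184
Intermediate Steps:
J(q) = -1 (J(q) = -5 + 4 = -1)
(-89 + m((0 + 4)*6, J(-2)))*308 = (-89 + (15 - (0 + 4)*6))*308 = (-89 + (15 - 4*6))*308 = (-89 + (15 - 1*24))*308 = (-89 + (15 - 24))*308 = (-89 - 9)*308 = -98*308 = -30184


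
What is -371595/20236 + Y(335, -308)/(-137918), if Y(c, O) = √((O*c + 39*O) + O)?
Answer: -371595/20236 - 5*I*√1155/68959 ≈ -18.363 - 0.0024642*I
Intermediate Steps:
Y(c, O) = √(40*O + O*c) (Y(c, O) = √((39*O + O*c) + O) = √(40*O + O*c))
-371595/20236 + Y(335, -308)/(-137918) = -371595/20236 + √(-308*(40 + 335))/(-137918) = -371595*1/20236 + √(-308*375)*(-1/137918) = -371595/20236 + √(-115500)*(-1/137918) = -371595/20236 + (10*I*√1155)*(-1/137918) = -371595/20236 - 5*I*√1155/68959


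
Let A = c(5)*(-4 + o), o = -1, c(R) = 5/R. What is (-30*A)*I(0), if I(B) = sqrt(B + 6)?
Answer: 150*sqrt(6) ≈ 367.42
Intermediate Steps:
I(B) = sqrt(6 + B)
A = -5 (A = (5/5)*(-4 - 1) = (5*(1/5))*(-5) = 1*(-5) = -5)
(-30*A)*I(0) = (-30*(-5))*sqrt(6 + 0) = 150*sqrt(6)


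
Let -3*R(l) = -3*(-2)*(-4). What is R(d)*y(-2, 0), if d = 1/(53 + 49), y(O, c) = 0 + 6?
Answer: 48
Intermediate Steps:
y(O, c) = 6
d = 1/102 ≈ 0.0098039
R(l) = 8 (R(l) = -(-3*(-2))*(-4)/3 = -2*(-4) = -1/3*(-24) = 8)
R(d)*y(-2, 0) = 8*6 = 48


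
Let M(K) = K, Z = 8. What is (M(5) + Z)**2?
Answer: 169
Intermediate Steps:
(M(5) + Z)**2 = (5 + 8)**2 = 13**2 = 169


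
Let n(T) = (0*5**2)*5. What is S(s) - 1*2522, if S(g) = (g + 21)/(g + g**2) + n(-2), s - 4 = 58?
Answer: -9850849/3906 ≈ -2522.0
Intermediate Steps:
n(T) = 0 (n(T) = (0*25)*5 = 0*5 = 0)
s = 62 (s = 4 + 58 = 62)
S(g) = (21 + g)/(g + g**2) (S(g) = (g + 21)/(g + g**2) + 0 = (21 + g)/(g + g**2) + 0 = (21 + g)/(g + g**2))
S(s) - 1*2522 = (21 + 62)/(62*(1 + 62)) - 1*2522 = (1/62)*83/63 - 2522 = (1/62)*(1/63)*83 - 2522 = 83/3906 - 2522 = -9850849/3906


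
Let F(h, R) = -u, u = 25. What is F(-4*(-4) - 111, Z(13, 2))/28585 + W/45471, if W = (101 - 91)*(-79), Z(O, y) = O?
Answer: -4743785/259957707 ≈ -0.018248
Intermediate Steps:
W = -790 (W = 10*(-79) = -790)
F(h, R) = -25 (F(h, R) = -1*25 = -25)
F(-4*(-4) - 111, Z(13, 2))/28585 + W/45471 = -25/28585 - 790/45471 = -25*1/28585 - 790*1/45471 = -5/5717 - 790/45471 = -4743785/259957707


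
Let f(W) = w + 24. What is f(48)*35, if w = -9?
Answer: 525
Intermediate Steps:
f(W) = 15 (f(W) = -9 + 24 = 15)
f(48)*35 = 15*35 = 525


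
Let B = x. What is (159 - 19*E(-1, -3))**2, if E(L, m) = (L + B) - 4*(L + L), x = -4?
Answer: 10404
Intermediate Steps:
B = -4
E(L, m) = -4 - 7*L (E(L, m) = (L - 4) - 4*(L + L) = (-4 + L) - 4*2*L = (-4 + L) - 8*L = -4 - 7*L)
(159 - 19*E(-1, -3))**2 = (159 - 19*(-4 - 7*(-1)))**2 = (159 - 19*(-4 + 7))**2 = (159 - 19*3)**2 = (159 - 57)**2 = 102**2 = 10404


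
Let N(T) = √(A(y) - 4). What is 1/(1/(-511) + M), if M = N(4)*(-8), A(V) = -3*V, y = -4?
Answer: 511/133693951 - 4177936*√2/133693951 ≈ -0.044190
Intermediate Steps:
N(T) = 2*√2 (N(T) = √(-3*(-4) - 4) = √(12 - 4) = √8 = 2*√2)
M = -16*√2 (M = (2*√2)*(-8) = -16*√2 ≈ -22.627)
1/(1/(-511) + M) = 1/(1/(-511) - 16*√2) = 1/(-1/511 - 16*√2)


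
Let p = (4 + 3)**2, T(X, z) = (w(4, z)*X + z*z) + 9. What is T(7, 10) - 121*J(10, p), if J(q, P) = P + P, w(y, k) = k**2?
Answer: -11049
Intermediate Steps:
T(X, z) = 9 + z**2 + X*z**2 (T(X, z) = (z**2*X + z*z) + 9 = (X*z**2 + z**2) + 9 = (z**2 + X*z**2) + 9 = 9 + z**2 + X*z**2)
p = 49 (p = 7**2 = 49)
J(q, P) = 2*P
T(7, 10) - 121*J(10, p) = (9 + 10**2 + 7*10**2) - 242*49 = (9 + 100 + 7*100) - 121*98 = (9 + 100 + 700) - 11858 = 809 - 11858 = -11049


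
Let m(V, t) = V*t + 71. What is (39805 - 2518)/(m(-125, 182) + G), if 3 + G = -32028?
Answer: -37287/54710 ≈ -0.68154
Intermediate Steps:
G = -32031 (G = -3 - 32028 = -32031)
m(V, t) = 71 + V*t
(39805 - 2518)/(m(-125, 182) + G) = (39805 - 2518)/((71 - 125*182) - 32031) = 37287/((71 - 22750) - 32031) = 37287/(-22679 - 32031) = 37287/(-54710) = 37287*(-1/54710) = -37287/54710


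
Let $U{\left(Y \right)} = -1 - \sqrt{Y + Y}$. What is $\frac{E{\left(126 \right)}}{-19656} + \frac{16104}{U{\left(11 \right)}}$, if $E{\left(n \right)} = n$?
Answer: $\frac{837401}{1092} - \frac{5368 \sqrt{22}}{7} \approx -2830.0$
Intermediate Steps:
$U{\left(Y \right)} = -1 - \sqrt{2} \sqrt{Y}$ ($U{\left(Y \right)} = -1 - \sqrt{2 Y} = -1 - \sqrt{2} \sqrt{Y}$)
$\frac{E{\left(126 \right)}}{-19656} + \frac{16104}{U{\left(11 \right)}} = \frac{126}{-19656} + \frac{16104}{-1 - \sqrt{2} \sqrt{11}} = 126 \left(- \frac{1}{19656}\right) + \frac{16104}{-1 - \sqrt{22}} = - \frac{1}{156} + \frac{16104}{-1 - \sqrt{22}}$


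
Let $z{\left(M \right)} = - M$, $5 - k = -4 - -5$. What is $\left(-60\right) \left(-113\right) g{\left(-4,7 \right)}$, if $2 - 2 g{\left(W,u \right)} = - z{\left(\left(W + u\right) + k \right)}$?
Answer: $-16950$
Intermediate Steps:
$k = 4$ ($k = 5 - \left(-4 - -5\right) = 5 - \left(-4 + 5\right) = 5 - 1 = 4$)
$g{\left(W,u \right)} = -1 - \frac{W}{2} - \frac{u}{2}$ ($g{\left(W,u \right)} = 1 - \frac{\left(-1\right) \left(- (\left(W + u\right) + 4)\right)}{2} = 1 - \frac{\left(-1\right) \left(- (4 + W + u)\right)}{2} = 1 - \frac{\left(-1\right) \left(-4 - W - u\right)}{2} = 1 - \frac{4 + W + u}{2} = 1 - \left(2 + \frac{W}{2} + \frac{u}{2}\right) = -1 - \frac{W}{2} - \frac{u}{2}$)
$\left(-60\right) \left(-113\right) g{\left(-4,7 \right)} = \left(-60\right) \left(-113\right) \left(-1 - -2 - \frac{7}{2}\right) = 6780 \left(-1 + 2 - \frac{7}{2}\right) = 6780 \left(- \frac{5}{2}\right) = -16950$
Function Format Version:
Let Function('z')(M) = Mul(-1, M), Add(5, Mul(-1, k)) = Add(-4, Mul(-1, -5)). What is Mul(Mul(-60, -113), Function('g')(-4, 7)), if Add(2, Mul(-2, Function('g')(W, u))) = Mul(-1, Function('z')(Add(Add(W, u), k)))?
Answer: -16950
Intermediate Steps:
k = 4 (k = Add(5, Mul(-1, Add(-4, Mul(-1, -5)))) = Add(5, Mul(-1, Add(-4, 5))) = Add(5, Mul(-1, 1)) = Add(5, -1) = 4)
Function('g')(W, u) = Add(-1, Mul(Rational(-1, 2), W), Mul(Rational(-1, 2), u)) (Function('g')(W, u) = Add(1, Mul(Rational(-1, 2), Mul(-1, Mul(-1, Add(Add(W, u), 4))))) = Add(1, Mul(Rational(-1, 2), Mul(-1, Mul(-1, Add(4, W, u))))) = Add(1, Mul(Rational(-1, 2), Mul(-1, Add(-4, Mul(-1, W), Mul(-1, u))))) = Add(1, Mul(Rational(-1, 2), Add(4, W, u))) = Add(1, Add(-2, Mul(Rational(-1, 2), W), Mul(Rational(-1, 2), u))) = Add(-1, Mul(Rational(-1, 2), W), Mul(Rational(-1, 2), u)))
Mul(Mul(-60, -113), Function('g')(-4, 7)) = Mul(Mul(-60, -113), Add(-1, Mul(Rational(-1, 2), -4), Mul(Rational(-1, 2), 7))) = Mul(6780, Add(-1, 2, Rational(-7, 2))) = Mul(6780, Rational(-5, 2)) = -16950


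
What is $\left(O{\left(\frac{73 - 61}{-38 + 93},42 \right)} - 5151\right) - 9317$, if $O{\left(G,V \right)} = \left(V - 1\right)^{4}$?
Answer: $2811293$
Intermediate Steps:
$O{\left(G,V \right)} = \left(-1 + V\right)^{4}$
$\left(O{\left(\frac{73 - 61}{-38 + 93},42 \right)} - 5151\right) - 9317 = \left(\left(-1 + 42\right)^{4} - 5151\right) - 9317 = \left(41^{4} - 5151\right) - 9317 = \left(2825761 - 5151\right) - 9317 = 2820610 - 9317 = 2811293$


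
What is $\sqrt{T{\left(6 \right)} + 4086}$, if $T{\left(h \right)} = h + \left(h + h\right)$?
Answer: $6 \sqrt{114} \approx 64.063$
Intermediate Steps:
$T{\left(h \right)} = 3 h$ ($T{\left(h \right)} = h + 2 h = 3 h$)
$\sqrt{T{\left(6 \right)} + 4086} = \sqrt{3 \cdot 6 + 4086} = \sqrt{18 + 4086} = \sqrt{4104} = 6 \sqrt{114}$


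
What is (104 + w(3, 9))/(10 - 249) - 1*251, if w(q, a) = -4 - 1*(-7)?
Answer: -60096/239 ≈ -251.45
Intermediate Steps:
w(q, a) = 3 (w(q, a) = -4 + 7 = 3)
(104 + w(3, 9))/(10 - 249) - 1*251 = (104 + 3)/(10 - 249) - 1*251 = 107/(-239) - 251 = 107*(-1/239) - 251 = -107/239 - 251 = -60096/239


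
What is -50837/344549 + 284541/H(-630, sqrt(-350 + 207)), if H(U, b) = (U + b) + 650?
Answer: 22537226847/2150461 - 94847*I*sqrt(143)/181 ≈ 10480.0 - 6266.3*I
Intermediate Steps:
H(U, b) = 650 + U + b
-50837/344549 + 284541/H(-630, sqrt(-350 + 207)) = -50837/344549 + 284541/(650 - 630 + sqrt(-350 + 207)) = -50837*1/344549 + 284541/(650 - 630 + sqrt(-143)) = -1753/11881 + 284541/(650 - 630 + I*sqrt(143)) = -1753/11881 + 284541/(20 + I*sqrt(143))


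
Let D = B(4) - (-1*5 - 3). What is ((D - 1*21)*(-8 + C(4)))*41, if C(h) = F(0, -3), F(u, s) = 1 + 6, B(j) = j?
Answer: 369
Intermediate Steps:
D = 12 (D = 4 - (-1*5 - 3) = 4 - (-5 - 3) = 4 - 1*(-8) = 4 + 8 = 12)
F(u, s) = 7
C(h) = 7
((D - 1*21)*(-8 + C(4)))*41 = ((12 - 1*21)*(-8 + 7))*41 = ((12 - 21)*(-1))*41 = -9*(-1)*41 = 9*41 = 369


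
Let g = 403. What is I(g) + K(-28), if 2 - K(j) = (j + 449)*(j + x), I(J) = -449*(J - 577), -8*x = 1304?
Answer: 158539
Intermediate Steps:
x = -163 (x = -⅛*1304 = -163)
I(J) = 259073 - 449*J (I(J) = -449*(-577 + J) = 259073 - 449*J)
K(j) = 2 - (-163 + j)*(449 + j) (K(j) = 2 - (j + 449)*(j - 163) = 2 - (449 + j)*(-163 + j) = 2 - (-163 + j)*(449 + j))
I(g) + K(-28) = (259073 - 449*403) + (73189 - 1*(-28)² - 286*(-28)) = (259073 - 180947) + (73189 - 1*784 + 8008) = 78126 + (73189 - 784 + 8008) = 78126 + 80413 = 158539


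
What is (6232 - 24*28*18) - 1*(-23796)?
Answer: 17932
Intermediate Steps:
(6232 - 24*28*18) - 1*(-23796) = (6232 - 672*18) + 23796 = (6232 - 12096) + 23796 = -5864 + 23796 = 17932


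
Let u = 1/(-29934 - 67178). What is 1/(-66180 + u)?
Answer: -97112/6426872161 ≈ -1.5110e-5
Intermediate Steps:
u = -1/97112 (u = 1/(-97112) = -1/97112 ≈ -1.0297e-5)
1/(-66180 + u) = 1/(-66180 - 1/97112) = 1/(-6426872161/97112) = -97112/6426872161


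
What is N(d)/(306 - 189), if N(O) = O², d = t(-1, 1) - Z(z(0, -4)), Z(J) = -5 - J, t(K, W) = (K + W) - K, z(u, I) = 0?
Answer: 4/13 ≈ 0.30769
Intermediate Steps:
t(K, W) = W
d = 6 (d = 1 - (-5 - 1*0) = 1 - (-5 + 0) = 1 - 1*(-5) = 1 + 5 = 6)
N(d)/(306 - 189) = 6²/(306 - 189) = 36/117 = (1/117)*36 = 4/13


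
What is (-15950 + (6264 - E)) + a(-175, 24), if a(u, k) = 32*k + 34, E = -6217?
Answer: -2667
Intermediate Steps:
a(u, k) = 34 + 32*k
(-15950 + (6264 - E)) + a(-175, 24) = (-15950 + (6264 - 1*(-6217))) + (34 + 32*24) = (-15950 + (6264 + 6217)) + (34 + 768) = (-15950 + 12481) + 802 = -3469 + 802 = -2667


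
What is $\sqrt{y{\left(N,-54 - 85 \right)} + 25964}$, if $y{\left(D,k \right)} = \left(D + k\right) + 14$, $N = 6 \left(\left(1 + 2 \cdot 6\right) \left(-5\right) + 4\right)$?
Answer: $\sqrt{25473} \approx 159.6$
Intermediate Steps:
$N = -366$ ($N = 6 \left(\left(1 + 12\right) \left(-5\right) + 4\right) = 6 \left(13 \left(-5\right) + 4\right) = 6 \left(-65 + 4\right) = 6 \left(-61\right) = -366$)
$y{\left(D,k \right)} = 14 + D + k$
$\sqrt{y{\left(N,-54 - 85 \right)} + 25964} = \sqrt{\left(14 - 366 - 139\right) + 25964} = \sqrt{-491 + 25964} = \sqrt{25473}$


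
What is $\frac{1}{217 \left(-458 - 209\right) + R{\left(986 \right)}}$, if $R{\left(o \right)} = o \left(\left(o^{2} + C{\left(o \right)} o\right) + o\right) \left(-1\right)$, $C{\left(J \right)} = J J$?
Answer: $- \frac{1}{946124764607} \approx -1.0569 \cdot 10^{-12}$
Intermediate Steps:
$C{\left(J \right)} = J^{2}$
$R{\left(o \right)} = - o \left(o + o^{2} + o^{3}\right)$ ($R{\left(o \right)} = o \left(\left(o^{2} + o^{2} o\right) + o\right) \left(-1\right) = o \left(\left(o^{2} + o^{3}\right) + o\right) \left(-1\right) = o \left(o + o^{2} + o^{3}\right) \left(-1\right) = - o \left(o + o^{2} + o^{3}\right)$)
$\frac{1}{217 \left(-458 - 209\right) + R{\left(986 \right)}} = \frac{1}{217 \left(-458 - 209\right) + 986^{2} \left(-1 - 986 - 986^{2}\right)} = \frac{1}{217 \left(-667\right) + 972196 \left(-1 - 986 - 972196\right)} = \frac{1}{-144739 + 972196 \left(-1 - 986 - 972196\right)} = \frac{1}{-144739 + 972196 \left(-973183\right)} = \frac{1}{-144739 - 946124619868} = \frac{1}{-946124764607} = - \frac{1}{946124764607}$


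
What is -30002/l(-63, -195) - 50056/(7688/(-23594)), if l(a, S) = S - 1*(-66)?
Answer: 19072799804/123969 ≈ 1.5385e+5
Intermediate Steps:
l(a, S) = 66 + S (l(a, S) = S + 66 = 66 + S)
-30002/l(-63, -195) - 50056/(7688/(-23594)) = -30002/(66 - 195) - 50056/(7688/(-23594)) = -30002/(-129) - 50056/(7688*(-1/23594)) = -30002*(-1/129) - 50056/(-3844/11797) = 30002/129 - 50056*(-11797/3844) = 30002/129 + 147627658/961 = 19072799804/123969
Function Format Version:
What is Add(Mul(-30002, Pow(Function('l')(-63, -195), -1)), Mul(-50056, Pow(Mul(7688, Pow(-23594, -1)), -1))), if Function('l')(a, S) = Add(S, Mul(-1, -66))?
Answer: Rational(19072799804, 123969) ≈ 1.5385e+5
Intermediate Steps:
Function('l')(a, S) = Add(66, S) (Function('l')(a, S) = Add(S, 66) = Add(66, S))
Add(Mul(-30002, Pow(Function('l')(-63, -195), -1)), Mul(-50056, Pow(Mul(7688, Pow(-23594, -1)), -1))) = Add(Mul(-30002, Pow(Add(66, -195), -1)), Mul(-50056, Pow(Mul(7688, Pow(-23594, -1)), -1))) = Add(Mul(-30002, Pow(-129, -1)), Mul(-50056, Pow(Mul(7688, Rational(-1, 23594)), -1))) = Add(Mul(-30002, Rational(-1, 129)), Mul(-50056, Pow(Rational(-3844, 11797), -1))) = Add(Rational(30002, 129), Mul(-50056, Rational(-11797, 3844))) = Add(Rational(30002, 129), Rational(147627658, 961)) = Rational(19072799804, 123969)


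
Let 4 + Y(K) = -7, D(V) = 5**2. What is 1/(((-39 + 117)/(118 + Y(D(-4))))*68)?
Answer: 107/5304 ≈ 0.020173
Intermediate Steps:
D(V) = 25
Y(K) = -11 (Y(K) = -4 - 7 = -11)
1/(((-39 + 117)/(118 + Y(D(-4))))*68) = 1/(((-39 + 117)/(118 - 11))*68) = 1/((78/107)*68) = 1/(5304/107) = 107/5304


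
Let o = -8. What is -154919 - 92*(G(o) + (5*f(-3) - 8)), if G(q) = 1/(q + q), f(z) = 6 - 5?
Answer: -618549/4 ≈ -1.5464e+5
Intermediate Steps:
f(z) = 1
G(q) = 1/(2*q)
-154919 - 92*(G(o) + (5*f(-3) - 8)) = -154919 - 92*((½)/(-8) + (5*1 - 8)) = -154919 - 92*((½)*(-⅛) + (5 - 8)) = -154919 - 92*(-1/16 - 3) = -154919 - 92*(-49)/16 = -154919 - 1*(-1127/4) = -154919 + 1127/4 = -618549/4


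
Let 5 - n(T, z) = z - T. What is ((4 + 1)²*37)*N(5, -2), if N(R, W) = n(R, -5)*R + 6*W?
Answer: 58275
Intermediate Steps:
n(T, z) = 5 + T - z (n(T, z) = 5 - (z - T) = 5 + (T - z) = 5 + T - z)
N(R, W) = 6*W + R*(10 + R) (N(R, W) = (5 + R - 1*(-5))*R + 6*W = (5 + R + 5)*R + 6*W = (10 + R)*R + 6*W = R*(10 + R) + 6*W = 6*W + R*(10 + R))
((4 + 1)²*37)*N(5, -2) = ((4 + 1)²*37)*(6*(-2) + 5*(10 + 5)) = (5²*37)*(-12 + 5*15) = (25*37)*(-12 + 75) = 925*63 = 58275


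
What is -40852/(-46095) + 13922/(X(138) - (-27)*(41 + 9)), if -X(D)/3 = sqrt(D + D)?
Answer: 1244302897/110970420 + 6961*sqrt(69)/151668 ≈ 11.594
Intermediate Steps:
X(D) = -3*sqrt(2)*sqrt(D) (X(D) = -3*sqrt(D + D) = -3*sqrt(2)*sqrt(D))
-40852/(-46095) + 13922/(X(138) - (-27)*(41 + 9)) = -40852/(-46095) + 13922/(-3*sqrt(2)*sqrt(138) - (-27)*(41 + 9)) = -40852*(-1/46095) + 13922/(-6*sqrt(69) - (-27)*50) = 5836/6585 + 13922/(-6*sqrt(69) - 1*(-1350)) = 5836/6585 + 13922/(-6*sqrt(69) + 1350) = 5836/6585 + 13922/(1350 - 6*sqrt(69))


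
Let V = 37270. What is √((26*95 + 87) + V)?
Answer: √39827 ≈ 199.57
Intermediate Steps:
√((26*95 + 87) + V) = √((26*95 + 87) + 37270) = √((2470 + 87) + 37270) = √(2557 + 37270) = √39827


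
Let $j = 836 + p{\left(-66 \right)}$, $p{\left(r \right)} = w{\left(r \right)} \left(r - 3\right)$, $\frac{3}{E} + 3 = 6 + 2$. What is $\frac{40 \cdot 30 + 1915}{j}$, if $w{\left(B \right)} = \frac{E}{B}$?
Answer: $\frac{48950}{13147} \approx 3.7233$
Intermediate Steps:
$E = \frac{3}{5}$ ($E = \frac{3}{-3 + \left(6 + 2\right)} = \frac{3}{-3 + 8} = \frac{3}{5} \approx 0.6$)
$w{\left(B \right)} = \frac{3}{5 B}$
$p{\left(r \right)} = \frac{3 \left(-3 + r\right)}{5 r}$ ($p{\left(r \right)} = \frac{3}{5 r} \left(r - 3\right) = \frac{3}{5 r} \left(-3 + r\right) = \frac{3 \left(-3 + r\right)}{5 r}$)
$j = \frac{92029}{110}$ ($j = 836 + \frac{3 \left(-3 - 66\right)}{5 \left(-66\right)} = 836 + \frac{3}{5} \left(- \frac{1}{66}\right) \left(-69\right) = 836 + \frac{69}{110} = \frac{92029}{110} \approx 836.63$)
$\frac{40 \cdot 30 + 1915}{j} = \frac{40 \cdot 30 + 1915}{\frac{92029}{110}} = \left(1200 + 1915\right) \frac{110}{92029} = 3115 \cdot \frac{110}{92029} = \frac{48950}{13147}$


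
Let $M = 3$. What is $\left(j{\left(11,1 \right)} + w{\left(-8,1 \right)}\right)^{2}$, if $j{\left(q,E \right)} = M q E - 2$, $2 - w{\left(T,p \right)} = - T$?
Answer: $625$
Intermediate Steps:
$w{\left(T,p \right)} = 2 + T$ ($w{\left(T,p \right)} = 2 - - T = 2 + T$)
$j{\left(q,E \right)} = -2 + 3 E q$ ($j{\left(q,E \right)} = 3 q E - 2 = 3 E q - 2 = -2 + 3 E q$)
$\left(j{\left(11,1 \right)} + w{\left(-8,1 \right)}\right)^{2} = \left(\left(-2 + 3 \cdot 1 \cdot 11\right) + \left(2 - 8\right)\right)^{2} = \left(\left(-2 + 33\right) - 6\right)^{2} = \left(31 - 6\right)^{2} = 25^{2} = 625$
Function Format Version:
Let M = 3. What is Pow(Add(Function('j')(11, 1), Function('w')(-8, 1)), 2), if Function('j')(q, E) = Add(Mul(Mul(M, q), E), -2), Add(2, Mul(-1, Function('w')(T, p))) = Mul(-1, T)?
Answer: 625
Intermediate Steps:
Function('w')(T, p) = Add(2, T) (Function('w')(T, p) = Add(2, Mul(-1, Mul(-1, T))) = Add(2, T))
Function('j')(q, E) = Add(-2, Mul(3, E, q)) (Function('j')(q, E) = Add(Mul(Mul(3, q), E), -2) = Add(Mul(3, E, q), -2) = Add(-2, Mul(3, E, q)))
Pow(Add(Function('j')(11, 1), Function('w')(-8, 1)), 2) = Pow(Add(Add(-2, Mul(3, 1, 11)), Add(2, -8)), 2) = Pow(Add(Add(-2, 33), -6), 2) = Pow(Add(31, -6), 2) = Pow(25, 2) = 625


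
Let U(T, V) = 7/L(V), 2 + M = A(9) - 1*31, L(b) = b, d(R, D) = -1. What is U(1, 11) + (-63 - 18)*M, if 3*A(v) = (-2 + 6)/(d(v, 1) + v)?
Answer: 58523/22 ≈ 2660.1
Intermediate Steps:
A(v) = 4/(3*(-1 + v)) (A(v) = ((-2 + 6)/(-1 + v))/3 = (4/(-1 + v))/3 = 4/(3*(-1 + v)))
M = -197/6 (M = -2 + (4/(3*(-1 + 9)) - 1*31) = -2 + ((4/3)/8 - 31) = -2 + ((4/3)*(1/8) - 31) = -2 + (1/6 - 31) = -2 - 185/6 = -197/6 ≈ -32.833)
U(T, V) = 7/V
U(1, 11) + (-63 - 18)*M = 7/11 + (-63 - 18)*(-197/6) = 7*(1/11) - 81*(-197/6) = 7/11 + 5319/2 = 58523/22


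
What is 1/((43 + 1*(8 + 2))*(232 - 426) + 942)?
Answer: -1/9340 ≈ -0.00010707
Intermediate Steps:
1/((43 + 1*(8 + 2))*(232 - 426) + 942) = 1/((43 + 1*10)*(-194) + 942) = 1/((43 + 10)*(-194) + 942) = 1/(53*(-194) + 942) = 1/(-10282 + 942) = 1/(-9340) = -1/9340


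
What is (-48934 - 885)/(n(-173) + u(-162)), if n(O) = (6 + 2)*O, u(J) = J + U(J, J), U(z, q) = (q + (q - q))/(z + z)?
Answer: 9058/281 ≈ 32.235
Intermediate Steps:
U(z, q) = q/(2*z) (U(z, q) = (q + 0)/((2*z)) = q*(1/(2*z)) = q/(2*z))
u(J) = 1/2 + J (u(J) = J + J/(2*J) = J + 1/2 = 1/2 + J)
n(O) = 8*O
(-48934 - 885)/(n(-173) + u(-162)) = (-48934 - 885)/(8*(-173) + (1/2 - 162)) = -49819/(-1384 - 323/2) = -49819/(-3091/2) = -49819*(-2/3091) = 9058/281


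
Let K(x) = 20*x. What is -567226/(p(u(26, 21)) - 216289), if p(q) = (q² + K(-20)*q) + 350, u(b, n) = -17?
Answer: 283613/104425 ≈ 2.7160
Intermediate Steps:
p(q) = 350 + q² - 400*q (p(q) = (q² + (20*(-20))*q) + 350 = (q² - 400*q) + 350 = 350 + q² - 400*q)
-567226/(p(u(26, 21)) - 216289) = -567226/((350 + (-17)² - 400*(-17)) - 216289) = -567226/((350 + 289 + 6800) - 216289) = -567226/(7439 - 216289) = -567226/(-208850) = -567226*(-1/208850) = 283613/104425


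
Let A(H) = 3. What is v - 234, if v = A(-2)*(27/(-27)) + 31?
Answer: -206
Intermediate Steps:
v = 28 (v = 3*(27/(-27)) + 31 = 3*(27*(-1/27)) + 31 = 3*(-1) + 31 = -3 + 31 = 28)
v - 234 = 28 - 234 = -206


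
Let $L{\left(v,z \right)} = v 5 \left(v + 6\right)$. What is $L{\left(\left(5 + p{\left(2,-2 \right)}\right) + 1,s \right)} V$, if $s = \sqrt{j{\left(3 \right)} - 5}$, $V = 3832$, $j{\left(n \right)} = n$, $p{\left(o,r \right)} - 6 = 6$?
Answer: $8277120$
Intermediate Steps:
$p{\left(o,r \right)} = 12$ ($p{\left(o,r \right)} = 6 + 6 = 12$)
$s = i \sqrt{2}$ ($s = \sqrt{3 - 5} = \sqrt{-2} = i \sqrt{2} \approx 1.4142 i$)
$L{\left(v,z \right)} = v \left(30 + 5 v\right)$ ($L{\left(v,z \right)} = v 5 \left(6 + v\right) = v \left(30 + 5 v\right)$)
$L{\left(\left(5 + p{\left(2,-2 \right)}\right) + 1,s \right)} V = 5 \left(\left(5 + 12\right) + 1\right) \left(6 + \left(\left(5 + 12\right) + 1\right)\right) 3832 = 5 \left(17 + 1\right) \left(6 + \left(17 + 1\right)\right) 3832 = 5 \cdot 18 \left(6 + 18\right) 3832 = 5 \cdot 18 \cdot 24 \cdot 3832 = 2160 \cdot 3832 = 8277120$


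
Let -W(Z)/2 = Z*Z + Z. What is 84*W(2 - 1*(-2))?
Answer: -3360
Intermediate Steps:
W(Z) = -2*Z - 2*Z² (W(Z) = -2*(Z*Z + Z) = -2*(Z² + Z) = -2*(Z + Z²) = -2*Z - 2*Z²)
84*W(2 - 1*(-2)) = 84*(-2*(2 - 1*(-2))*(1 + (2 - 1*(-2)))) = 84*(-2*(2 + 2)*(1 + (2 + 2))) = 84*(-2*4*(1 + 4)) = 84*(-2*4*5) = 84*(-40) = -3360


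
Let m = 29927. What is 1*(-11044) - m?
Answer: -40971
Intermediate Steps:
1*(-11044) - m = 1*(-11044) - 1*29927 = -11044 - 29927 = -40971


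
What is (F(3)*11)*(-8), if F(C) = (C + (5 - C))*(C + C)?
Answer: -2640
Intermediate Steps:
F(C) = 10*C (F(C) = 5*(2*C) = 10*C)
(F(3)*11)*(-8) = ((10*3)*11)*(-8) = (30*11)*(-8) = 330*(-8) = -2640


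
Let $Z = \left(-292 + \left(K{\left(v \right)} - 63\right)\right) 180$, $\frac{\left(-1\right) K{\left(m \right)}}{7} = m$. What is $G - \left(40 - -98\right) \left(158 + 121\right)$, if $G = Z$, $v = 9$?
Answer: $-113742$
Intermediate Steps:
$K{\left(m \right)} = - 7 m$
$Z = -75240$ ($Z = \left(-292 - 126\right) 180 = \left(-418\right) 180 = -75240$)
$G = -75240$
$G - \left(40 - -98\right) \left(158 + 121\right) = -75240 - \left(40 - -98\right) \left(158 + 121\right) = -75240 - \left(40 + 98\right) 279 = -75240 - 138 \cdot 279 = -75240 - 38502 = -113742$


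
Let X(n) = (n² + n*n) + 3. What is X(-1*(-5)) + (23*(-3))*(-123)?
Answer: 8540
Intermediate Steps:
X(n) = 3 + 2*n² (X(n) = (n² + n²) + 3 = 2*n² + 3 = 3 + 2*n²)
X(-1*(-5)) + (23*(-3))*(-123) = (3 + 2*(-1*(-5))²) + (23*(-3))*(-123) = (3 + 2*5²) - 69*(-123) = (3 + 2*25) + 8487 = (3 + 50) + 8487 = 53 + 8487 = 8540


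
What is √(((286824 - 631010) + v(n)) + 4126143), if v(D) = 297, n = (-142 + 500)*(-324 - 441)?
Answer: √3782254 ≈ 1944.8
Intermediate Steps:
n = -273870 (n = 358*(-765) = -273870)
√(((286824 - 631010) + v(n)) + 4126143) = √(((286824 - 631010) + 297) + 4126143) = √((-344186 + 297) + 4126143) = √(-343889 + 4126143) = √3782254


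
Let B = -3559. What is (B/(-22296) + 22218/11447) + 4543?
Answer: 1160011075817/255222312 ≈ 4545.1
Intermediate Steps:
(B/(-22296) + 22218/11447) + 4543 = (-3559/(-22296) + 22218/11447) + 4543 = (-3559*(-1/22296) + 22218*(1/11447)) + 4543 = (3559/22296 + 22218/11447) + 4543 = 536112401/255222312 + 4543 = 1160011075817/255222312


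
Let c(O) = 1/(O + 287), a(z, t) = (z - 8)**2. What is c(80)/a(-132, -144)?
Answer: 1/7193200 ≈ 1.3902e-7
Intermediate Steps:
a(z, t) = (-8 + z)**2
c(O) = 1/(287 + O)
c(80)/a(-132, -144) = 1/((287 + 80)*((-8 - 132)**2)) = 1/(367*((-140)**2)) = (1/367)/19600 = (1/367)*(1/19600) = 1/7193200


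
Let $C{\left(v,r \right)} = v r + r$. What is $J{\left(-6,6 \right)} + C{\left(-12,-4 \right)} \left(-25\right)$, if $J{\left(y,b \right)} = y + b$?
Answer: $-1100$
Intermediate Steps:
$C{\left(v,r \right)} = r + r v$ ($C{\left(v,r \right)} = r v + r = r + r v$)
$J{\left(y,b \right)} = b + y$
$J{\left(-6,6 \right)} + C{\left(-12,-4 \right)} \left(-25\right) = \left(6 - 6\right) + - 4 \left(1 - 12\right) \left(-25\right) = 0 + \left(-4\right) \left(-11\right) \left(-25\right) = 0 + 44 \left(-25\right) = 0 - 1100 = -1100$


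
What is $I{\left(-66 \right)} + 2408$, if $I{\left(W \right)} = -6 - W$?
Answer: $2468$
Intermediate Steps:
$I{\left(-66 \right)} + 2408 = \left(-6 - -66\right) + 2408 = \left(-6 + 66\right) + 2408 = 60 + 2408 = 2468$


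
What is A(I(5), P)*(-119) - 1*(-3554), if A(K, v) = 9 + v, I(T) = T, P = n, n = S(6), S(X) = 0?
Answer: 2483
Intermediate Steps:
n = 0
P = 0
A(I(5), P)*(-119) - 1*(-3554) = (9 + 0)*(-119) - 1*(-3554) = 9*(-119) + 3554 = -1071 + 3554 = 2483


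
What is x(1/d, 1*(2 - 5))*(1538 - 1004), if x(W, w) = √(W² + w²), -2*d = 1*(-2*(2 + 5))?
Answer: 534*√442/7 ≈ 1603.8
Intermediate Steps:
d = 7 (d = -(-2*(2 + 5))/2 = -(-2*7)/2 = -(-14)/2 = -½*(-14) = 7)
x(1/d, 1*(2 - 5))*(1538 - 1004) = √((1/7)² + (1*(2 - 5))²)*(1538 - 1004) = √((⅐)² + (1*(-3))²)*534 = √(1/49 + (-3)²)*534 = √(1/49 + 9)*534 = √(442/49)*534 = (√442/7)*534 = 534*√442/7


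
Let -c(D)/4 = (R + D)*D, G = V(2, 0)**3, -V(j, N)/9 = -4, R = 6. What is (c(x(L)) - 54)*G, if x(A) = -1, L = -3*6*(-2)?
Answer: -1586304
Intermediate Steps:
L = 36 (L = -18*(-2) = 36)
V(j, N) = 36 (V(j, N) = -9*(-4) = 36)
G = 46656 (G = 36**3 = 46656)
c(D) = -4*D*(6 + D) (c(D) = -4*(6 + D)*D = -4*D*(6 + D))
(c(x(L)) - 54)*G = (-4*(-1)*(6 - 1) - 54)*46656 = (-4*(-1)*5 - 54)*46656 = (20 - 54)*46656 = -34*46656 = -1586304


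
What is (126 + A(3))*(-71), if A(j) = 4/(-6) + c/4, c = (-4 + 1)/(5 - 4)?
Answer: -106145/12 ≈ -8845.4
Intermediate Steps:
c = -3 (c = -3/1 = -3*1 = -3)
A(j) = -17/12 (A(j) = 4/(-6) - 3/4 = 4*(-⅙) - 3*¼ = -⅔ - ¾ = -17/12)
(126 + A(3))*(-71) = (126 - 17/12)*(-71) = (1495/12)*(-71) = -106145/12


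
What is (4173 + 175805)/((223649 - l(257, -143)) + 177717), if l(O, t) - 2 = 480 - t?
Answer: 179978/400741 ≈ 0.44911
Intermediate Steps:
l(O, t) = 482 - t (l(O, t) = 2 + (480 - t) = 482 - t)
(4173 + 175805)/((223649 - l(257, -143)) + 177717) = (4173 + 175805)/((223649 - (482 - 1*(-143))) + 177717) = 179978/((223649 - (482 + 143)) + 177717) = 179978/((223649 - 1*625) + 177717) = 179978/((223649 - 625) + 177717) = 179978/(223024 + 177717) = 179978/400741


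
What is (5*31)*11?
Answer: 1705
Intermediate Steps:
(5*31)*11 = 155*11 = 1705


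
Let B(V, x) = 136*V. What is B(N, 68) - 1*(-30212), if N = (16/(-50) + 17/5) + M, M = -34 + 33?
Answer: 762372/25 ≈ 30495.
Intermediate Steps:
M = -1
N = 52/25 (N = (16/(-50) + 17/5) - 1 = (16*(-1/50) + 17*(⅕)) - 1 = (-8/25 + 17/5) - 1 = 77/25 - 1 = 52/25 ≈ 2.0800)
B(N, 68) - 1*(-30212) = 136*(52/25) - 1*(-30212) = 7072/25 + 30212 = 762372/25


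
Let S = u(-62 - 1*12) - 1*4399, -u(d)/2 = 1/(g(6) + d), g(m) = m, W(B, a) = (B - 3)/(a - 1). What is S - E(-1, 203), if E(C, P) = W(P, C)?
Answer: -146165/34 ≈ -4299.0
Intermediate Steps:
W(B, a) = (-3 + B)/(-1 + a)
u(d) = -2/(6 + d)
E(C, P) = (-3 + P)/(-1 + C)
S = -149565/34 (S = -2/(6 + (-62 - 1*12)) - 1*4399 = -2/(6 + (-62 - 12)) - 4399 = -2/(6 - 74) - 4399 = -2/(-68) - 4399 = -2*(-1/68) - 4399 = 1/34 - 4399 = -149565/34 ≈ -4399.0)
S - E(-1, 203) = -149565/34 - (-3 + 203)/(-1 - 1) = -149565/34 - 200/(-2) = -149565/34 - (-1)*200/2 = -149565/34 - 1*(-100) = -149565/34 + 100 = -146165/34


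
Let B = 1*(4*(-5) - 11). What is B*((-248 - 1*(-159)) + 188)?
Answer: -3069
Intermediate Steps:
B = -31 (B = 1*(-20 - 11) = 1*(-31) = -31)
B*((-248 - 1*(-159)) + 188) = -31*((-248 - 1*(-159)) + 188) = -31*((-248 + 159) + 188) = -31*(-89 + 188) = -31*99 = -3069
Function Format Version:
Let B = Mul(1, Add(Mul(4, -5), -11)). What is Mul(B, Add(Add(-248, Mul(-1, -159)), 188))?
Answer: -3069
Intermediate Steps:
B = -31 (B = Mul(1, Add(-20, -11)) = Mul(1, -31) = -31)
Mul(B, Add(Add(-248, Mul(-1, -159)), 188)) = Mul(-31, Add(Add(-248, Mul(-1, -159)), 188)) = Mul(-31, Add(Add(-248, 159), 188)) = Mul(-31, Add(-89, 188)) = Mul(-31, 99) = -3069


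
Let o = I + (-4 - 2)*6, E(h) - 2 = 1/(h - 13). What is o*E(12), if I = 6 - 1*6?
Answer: -36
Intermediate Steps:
E(h) = 2 + 1/(-13 + h) (E(h) = 2 + 1/(h - 13) = 2 + 1/(-13 + h))
I = 0 (I = 6 - 6 = 0)
o = -36 (o = 0 + (-4 - 2)*6 = 0 - 6*6 = 0 - 36 = -36)
o*E(12) = -36*(-25 + 2*12)/(-13 + 12) = -36*(-25 + 24)/(-1) = -(-36)*(-1) = -36*1 = -36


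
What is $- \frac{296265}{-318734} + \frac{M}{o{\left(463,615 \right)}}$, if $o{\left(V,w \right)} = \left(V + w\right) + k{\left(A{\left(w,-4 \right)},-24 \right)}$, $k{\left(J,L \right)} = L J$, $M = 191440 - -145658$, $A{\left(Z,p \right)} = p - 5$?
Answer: $\frac{53913980421}{206220898} \approx 261.44$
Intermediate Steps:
$A{\left(Z,p \right)} = -5 + p$ ($A{\left(Z,p \right)} = p - 5 = -5 + p$)
$M = 337098$ ($M = 191440 + 145658 = 337098$)
$k{\left(J,L \right)} = J L$
$o{\left(V,w \right)} = 216 + V + w$ ($o{\left(V,w \right)} = \left(V + w\right) + \left(-5 - 4\right) \left(-24\right) = \left(V + w\right) - -216 = \left(V + w\right) + 216 = 216 + V + w$)
$- \frac{296265}{-318734} + \frac{M}{o{\left(463,615 \right)}} = - \frac{296265}{-318734} + \frac{337098}{216 + 463 + 615} = \left(-296265\right) \left(- \frac{1}{318734}\right) + \frac{337098}{1294} = \frac{296265}{318734} + 337098 \cdot \frac{1}{1294} = \frac{296265}{318734} + \frac{168549}{647} = \frac{53913980421}{206220898}$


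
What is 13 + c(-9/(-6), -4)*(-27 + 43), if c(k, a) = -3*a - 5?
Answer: 125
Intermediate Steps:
c(k, a) = -5 - 3*a
13 + c(-9/(-6), -4)*(-27 + 43) = 13 + (-5 - 3*(-4))*(-27 + 43) = 13 + (-5 + 12)*16 = 13 + 7*16 = 13 + 112 = 125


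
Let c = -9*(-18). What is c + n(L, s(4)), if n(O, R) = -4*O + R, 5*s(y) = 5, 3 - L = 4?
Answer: 167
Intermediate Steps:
L = -1 (L = 3 - 1*4 = 3 - 4 = -1)
s(y) = 1 (s(y) = (⅕)*5 = 1)
c = 162
n(O, R) = R - 4*O
c + n(L, s(4)) = 162 + (1 - 4*(-1)) = 162 + (1 + 4) = 162 + 5 = 167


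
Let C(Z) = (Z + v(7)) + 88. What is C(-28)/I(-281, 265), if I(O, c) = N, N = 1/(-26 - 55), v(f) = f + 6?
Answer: -5913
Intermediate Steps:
v(f) = 6 + f
N = -1/81 (N = 1/(-81) = -1/81 ≈ -0.012346)
I(O, c) = -1/81
C(Z) = 101 + Z (C(Z) = (Z + (6 + 7)) + 88 = (Z + 13) + 88 = (13 + Z) + 88 = 101 + Z)
C(-28)/I(-281, 265) = (101 - 28)/(-1/81) = 73*(-81) = -5913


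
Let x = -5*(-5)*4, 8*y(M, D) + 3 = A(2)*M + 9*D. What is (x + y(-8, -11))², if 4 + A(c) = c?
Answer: 127449/16 ≈ 7965.6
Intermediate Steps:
A(c) = -4 + c
y(M, D) = -3/8 - M/4 + 9*D/8 (y(M, D) = -3/8 + ((-4 + 2)*M + 9*D)/8 = -3/8 + (-2*M + 9*D)/8 = -3/8 + (-M/4 + 9*D/8) = -3/8 - M/4 + 9*D/8)
x = 100 (x = 25*4 = 100)
(x + y(-8, -11))² = (100 + (-3/8 - ¼*(-8) + (9/8)*(-11)))² = (100 + (-3/8 + 2 - 99/8))² = (100 - 43/4)² = (357/4)² = 127449/16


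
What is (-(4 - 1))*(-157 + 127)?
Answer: 90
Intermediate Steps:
(-(4 - 1))*(-157 + 127) = -1*3*(-30) = -3*(-30) = 90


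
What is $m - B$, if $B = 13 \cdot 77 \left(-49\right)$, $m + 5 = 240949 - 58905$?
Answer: $231088$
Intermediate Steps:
$m = 182039$ ($m = -5 + \left(240949 - 58905\right) = -5 + 182044 = 182039$)
$B = -49049$ ($B = 1001 \left(-49\right) = -49049$)
$m - B = 182039 - -49049 = 182039 + 49049 = 231088$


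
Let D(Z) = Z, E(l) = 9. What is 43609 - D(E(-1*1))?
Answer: 43600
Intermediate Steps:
43609 - D(E(-1*1)) = 43609 - 1*9 = 43609 - 9 = 43600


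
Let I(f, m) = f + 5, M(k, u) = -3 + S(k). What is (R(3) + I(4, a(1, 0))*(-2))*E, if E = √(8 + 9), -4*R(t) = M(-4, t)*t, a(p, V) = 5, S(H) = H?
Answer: -51*√17/4 ≈ -52.570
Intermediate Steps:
M(k, u) = -3 + k
I(f, m) = 5 + f
R(t) = 7*t/4 (R(t) = -(-3 - 4)*t/4 = -(-7)*t/4 = 7*t/4)
E = √17 ≈ 4.1231
(R(3) + I(4, a(1, 0))*(-2))*E = ((7/4)*3 + (5 + 4)*(-2))*√17 = (21/4 + 9*(-2))*√17 = (21/4 - 18)*√17 = -51*√17/4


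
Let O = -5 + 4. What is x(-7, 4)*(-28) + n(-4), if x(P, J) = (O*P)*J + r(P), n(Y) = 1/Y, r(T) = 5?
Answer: -3697/4 ≈ -924.25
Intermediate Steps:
O = -1
x(P, J) = 5 - J*P (x(P, J) = (-P)*J + 5 = -J*P + 5 = 5 - J*P)
x(-7, 4)*(-28) + n(-4) = (5 - 1*4*(-7))*(-28) + 1/(-4) = (5 + 28)*(-28) - ¼ = 33*(-28) - ¼ = -924 - ¼ = -3697/4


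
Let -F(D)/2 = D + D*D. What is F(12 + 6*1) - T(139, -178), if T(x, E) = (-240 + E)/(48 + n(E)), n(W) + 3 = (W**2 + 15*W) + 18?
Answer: -19888250/29077 ≈ -683.99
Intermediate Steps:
n(W) = 15 + W**2 + 15*W (n(W) = -3 + ((W**2 + 15*W) + 18) = -3 + (18 + W**2 + 15*W) = 15 + W**2 + 15*W)
T(x, E) = (-240 + E)/(63 + E**2 + 15*E) (T(x, E) = (-240 + E)/(48 + (15 + E**2 + 15*E)) = (-240 + E)/(63 + E**2 + 15*E))
F(D) = -2*D - 2*D**2 (F(D) = -2*(D + D*D) = -2*(D + D**2) = -2*D - 2*D**2)
F(12 + 6*1) - T(139, -178) = -2*(12 + 6*1)*(1 + (12 + 6*1)) - (-240 - 178)/(63 + (-178)**2 + 15*(-178)) = -2*(12 + 6)*(1 + (12 + 6)) - (-418)/(63 + 31684 - 2670) = -2*18*(1 + 18) - (-418)/29077 = -2*18*19 - (-418)/29077 = -684 - 1*(-418/29077) = -684 + 418/29077 = -19888250/29077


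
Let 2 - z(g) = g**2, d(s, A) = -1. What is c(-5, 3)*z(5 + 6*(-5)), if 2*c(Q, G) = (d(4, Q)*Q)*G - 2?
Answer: -8099/2 ≈ -4049.5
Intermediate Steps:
c(Q, G) = -1 - G*Q/2 (c(Q, G) = ((-Q)*G - 2)/2 = (-G*Q - 2)/2 = (-2 - G*Q)/2 = -1 - G*Q/2)
z(g) = 2 - g**2
c(-5, 3)*z(5 + 6*(-5)) = (-1 - 1/2*3*(-5))*(2 - (5 + 6*(-5))**2) = (-1 + 15/2)*(2 - (5 - 30)**2) = 13*(2 - 1*(-25)**2)/2 = 13*(2 - 1*625)/2 = 13*(2 - 625)/2 = (13/2)*(-623) = -8099/2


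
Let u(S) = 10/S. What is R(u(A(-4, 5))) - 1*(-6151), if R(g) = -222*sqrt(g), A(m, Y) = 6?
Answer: 6151 - 74*sqrt(15) ≈ 5864.4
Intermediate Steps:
R(u(A(-4, 5))) - 1*(-6151) = -222*sqrt(15)/3 - 1*(-6151) = -222*sqrt(15)/3 + 6151 = -74*sqrt(15) + 6151 = 6151 - 74*sqrt(15)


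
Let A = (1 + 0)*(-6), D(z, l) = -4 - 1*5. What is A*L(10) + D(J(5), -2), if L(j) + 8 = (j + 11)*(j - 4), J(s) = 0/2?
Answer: -717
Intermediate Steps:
J(s) = 0 (J(s) = 0*(½) = 0)
D(z, l) = -9 (D(z, l) = -4 - 5 = -9)
L(j) = -8 + (-4 + j)*(11 + j) (L(j) = -8 + (j + 11)*(j - 4) = -8 + (11 + j)*(-4 + j) = -8 + (-4 + j)*(11 + j))
A = -6 (A = 1*(-6) = -6)
A*L(10) + D(J(5), -2) = -6*(-52 + 10² + 7*10) - 9 = -6*(-52 + 100 + 70) - 9 = -6*118 - 9 = -708 - 9 = -717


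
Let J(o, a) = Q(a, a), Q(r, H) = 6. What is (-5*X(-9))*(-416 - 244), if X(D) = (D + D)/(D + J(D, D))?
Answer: 19800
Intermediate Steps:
J(o, a) = 6
X(D) = 2*D/(6 + D) (X(D) = (D + D)/(D + 6) = (2*D)/(6 + D) = 2*D/(6 + D))
(-5*X(-9))*(-416 - 244) = (-10*(-9)/(6 - 9))*(-416 - 244) = -10*(-9)/(-3)*(-660) = -10*(-9)*(-1)/3*(-660) = -5*6*(-660) = -30*(-660) = 19800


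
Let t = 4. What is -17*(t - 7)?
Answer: 51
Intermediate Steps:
-17*(t - 7) = -17*(4 - 7) = -17*(-3) = 51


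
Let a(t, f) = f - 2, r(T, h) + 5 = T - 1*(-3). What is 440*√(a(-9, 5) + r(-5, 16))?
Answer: 880*I ≈ 880.0*I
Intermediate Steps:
r(T, h) = -2 + T (r(T, h) = -5 + (T - 1*(-3)) = -5 + (T + 3) = -5 + (3 + T) = -2 + T)
a(t, f) = -2 + f
440*√(a(-9, 5) + r(-5, 16)) = 440*√((-2 + 5) + (-2 - 5)) = 440*√(3 - 7) = 440*√(-4) = 440*(2*I) = 880*I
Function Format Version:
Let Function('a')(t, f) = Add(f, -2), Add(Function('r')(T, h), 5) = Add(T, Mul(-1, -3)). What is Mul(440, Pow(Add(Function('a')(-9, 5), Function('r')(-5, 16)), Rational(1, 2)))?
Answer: Mul(880, I) ≈ Mul(880.00, I)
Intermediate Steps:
Function('r')(T, h) = Add(-2, T) (Function('r')(T, h) = Add(-5, Add(T, Mul(-1, -3))) = Add(-5, Add(T, 3)) = Add(-5, Add(3, T)) = Add(-2, T))
Function('a')(t, f) = Add(-2, f)
Mul(440, Pow(Add(Function('a')(-9, 5), Function('r')(-5, 16)), Rational(1, 2))) = Mul(440, Pow(Add(Add(-2, 5), Add(-2, -5)), Rational(1, 2))) = Mul(440, Pow(Add(3, -7), Rational(1, 2))) = Mul(440, Pow(-4, Rational(1, 2))) = Mul(440, Mul(2, I)) = Mul(880, I)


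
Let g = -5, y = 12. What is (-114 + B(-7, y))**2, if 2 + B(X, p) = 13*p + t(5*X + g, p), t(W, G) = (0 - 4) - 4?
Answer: 1024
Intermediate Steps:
t(W, G) = -8 (t(W, G) = -4 - 4 = -8)
B(X, p) = -10 + 13*p (B(X, p) = -2 + (13*p - 8) = -2 + (-8 + 13*p) = -10 + 13*p)
(-114 + B(-7, y))**2 = (-114 + (-10 + 13*12))**2 = (-114 + (-10 + 156))**2 = (-114 + 146)**2 = 32**2 = 1024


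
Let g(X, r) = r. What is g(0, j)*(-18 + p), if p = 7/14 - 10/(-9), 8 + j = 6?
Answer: 295/9 ≈ 32.778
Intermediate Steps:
j = -2 (j = -8 + 6 = -2)
p = 29/18 (p = 7*(1/14) - 10*(-1/9) = 1/2 + 10/9 = 29/18 ≈ 1.6111)
g(0, j)*(-18 + p) = -2*(-18 + 29/18) = -2*(-295/18) = 295/9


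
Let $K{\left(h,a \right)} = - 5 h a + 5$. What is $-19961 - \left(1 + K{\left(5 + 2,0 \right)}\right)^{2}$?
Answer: $-19997$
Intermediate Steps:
$K{\left(h,a \right)} = 5 - 5 a h$ ($K{\left(h,a \right)} = - 5 a h + 5 = 5 - 5 a h$)
$-19961 - \left(1 + K{\left(5 + 2,0 \right)}\right)^{2} = -19961 - \left(1 + \left(5 - 0 \left(5 + 2\right)\right)\right)^{2} = -19961 - \left(1 + \left(5 - 0 \cdot 7\right)\right)^{2} = -19961 - \left(1 + \left(5 + 0\right)\right)^{2} = -19961 - \left(1 + 5\right)^{2} = -19961 - 6^{2} = -19961 - 36 = -19997$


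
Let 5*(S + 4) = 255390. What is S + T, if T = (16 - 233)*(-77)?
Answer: 67783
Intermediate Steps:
S = 51074 (S = -4 + (1/5)*255390 = -4 + 51078 = 51074)
T = 16709 (T = -217*(-77) = 16709)
S + T = 51074 + 16709 = 67783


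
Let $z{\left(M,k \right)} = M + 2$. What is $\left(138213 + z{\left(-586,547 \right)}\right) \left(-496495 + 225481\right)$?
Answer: $-37299385806$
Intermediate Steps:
$z{\left(M,k \right)} = 2 + M$
$\left(138213 + z{\left(-586,547 \right)}\right) \left(-496495 + 225481\right) = \left(138213 + \left(2 - 586\right)\right) \left(-496495 + 225481\right) = \left(138213 - 584\right) \left(-271014\right) = 137629 \left(-271014\right) = -37299385806$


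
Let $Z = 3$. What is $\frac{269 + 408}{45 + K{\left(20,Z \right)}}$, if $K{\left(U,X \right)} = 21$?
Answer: $\frac{677}{66} \approx 10.258$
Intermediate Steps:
$\frac{269 + 408}{45 + K{\left(20,Z \right)}} = \frac{269 + 408}{45 + 21} = \frac{677}{66}$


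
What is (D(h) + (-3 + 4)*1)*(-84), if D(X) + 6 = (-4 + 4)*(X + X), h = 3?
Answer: 420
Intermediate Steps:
D(X) = -6 (D(X) = -6 + (-4 + 4)*(X + X) = -6 + 0*(2*X) = -6 + 0 = -6)
(D(h) + (-3 + 4)*1)*(-84) = (-6 + (-3 + 4)*1)*(-84) = (-6 + 1*1)*(-84) = (-6 + 1)*(-84) = -5*(-84) = 420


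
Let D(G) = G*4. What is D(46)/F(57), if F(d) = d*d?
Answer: 184/3249 ≈ 0.056633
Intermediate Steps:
F(d) = d²
D(G) = 4*G
D(46)/F(57) = (4*46)/(57²) = 184/3249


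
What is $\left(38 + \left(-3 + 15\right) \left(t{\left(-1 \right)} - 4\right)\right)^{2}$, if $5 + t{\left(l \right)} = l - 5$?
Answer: $20164$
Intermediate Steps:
$t{\left(l \right)} = -10 + l$ ($t{\left(l \right)} = -5 + \left(l - 5\right) = -5 + \left(-5 + l\right) = -10 + l$)
$\left(38 + \left(-3 + 15\right) \left(t{\left(-1 \right)} - 4\right)\right)^{2} = \left(38 + \left(-3 + 15\right) \left(\left(-10 - 1\right) - 4\right)\right)^{2} = \left(38 + 12 \left(-11 - 4\right)\right)^{2} = \left(38 + 12 \left(-15\right)\right)^{2} = \left(38 - 180\right)^{2} = \left(-142\right)^{2} = 20164$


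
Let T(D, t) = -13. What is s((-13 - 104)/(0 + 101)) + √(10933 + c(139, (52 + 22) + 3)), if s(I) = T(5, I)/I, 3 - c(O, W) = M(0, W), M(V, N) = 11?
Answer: 101/9 + 5*√437 ≈ 115.74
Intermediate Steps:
c(O, W) = -8 (c(O, W) = 3 - 1*11 = 3 - 11 = -8)
s(I) = -13/I
s((-13 - 104)/(0 + 101)) + √(10933 + c(139, (52 + 22) + 3)) = -13*(0 + 101)/(-13 - 104) + √(10933 - 8) = -13/((-117/101)) + √10925 = -13/((-117*1/101)) + 5*√437 = -13/(-117/101) + 5*√437 = -13*(-101/117) + 5*√437 = 101/9 + 5*√437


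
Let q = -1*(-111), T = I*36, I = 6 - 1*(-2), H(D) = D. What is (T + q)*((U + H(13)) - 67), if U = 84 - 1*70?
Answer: -15960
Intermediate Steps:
U = 14 (U = 84 - 70 = 14)
I = 8 (I = 6 + 2 = 8)
T = 288 (T = 8*36 = 288)
q = 111
(T + q)*((U + H(13)) - 67) = (288 + 111)*((14 + 13) - 67) = 399*(27 - 67) = 399*(-40) = -15960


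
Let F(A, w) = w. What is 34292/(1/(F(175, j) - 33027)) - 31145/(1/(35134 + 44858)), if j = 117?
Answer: -3619900560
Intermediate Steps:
34292/(1/(F(175, j) - 33027)) - 31145/(1/(35134 + 44858)) = 34292/(1/(117 - 33027)) - 31145/(1/(35134 + 44858)) = 34292/(1/(-32910)) - 31145/(1/79992) = 34292/(-1/32910) - 31145/1/79992 = 34292*(-32910) - 31145*79992 = -1128549720 - 2491350840 = -3619900560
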